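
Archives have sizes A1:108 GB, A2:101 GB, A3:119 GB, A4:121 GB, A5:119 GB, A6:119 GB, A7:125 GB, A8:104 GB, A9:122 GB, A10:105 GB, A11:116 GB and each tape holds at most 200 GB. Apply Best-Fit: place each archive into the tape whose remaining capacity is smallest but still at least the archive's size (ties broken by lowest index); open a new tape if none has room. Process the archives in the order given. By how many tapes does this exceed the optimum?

Best-Fit: [108] [101] [119] [121] [119] [119] [125] [104] [122] [105] [116] → 11 tapes.
11 archives exceed 100 GB (half the capacity), and no two of those can share a tape, so at least 11 tapes are needed.
So 11 is already optimal.

0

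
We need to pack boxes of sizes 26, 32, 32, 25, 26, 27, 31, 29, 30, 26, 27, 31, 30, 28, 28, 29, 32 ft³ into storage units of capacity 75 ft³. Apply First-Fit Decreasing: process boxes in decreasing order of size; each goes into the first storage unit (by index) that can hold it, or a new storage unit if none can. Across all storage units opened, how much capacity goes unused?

Sorted descending: 32, 32, 32, 31, 31, 30, 30, 29, 29, 28, 28, 27, 27, 26, 26, 26, 25.
storage unit 1: place 32 ft³, 43 ft³ left
storage unit 1: place 32 ft³, 11 ft³ left
storage unit 2: place 32 ft³, 43 ft³ left
storage unit 2: place 31 ft³, 12 ft³ left
storage unit 3: place 31 ft³, 44 ft³ left
storage unit 3: place 30 ft³, 14 ft³ left
storage unit 4: place 30 ft³, 45 ft³ left
storage unit 4: place 29 ft³, 16 ft³ left
storage unit 5: place 29 ft³, 46 ft³ left
storage unit 5: place 28 ft³, 18 ft³ left
storage unit 6: place 28 ft³, 47 ft³ left
storage unit 6: place 27 ft³, 20 ft³ left
storage unit 7: place 27 ft³, 48 ft³ left
storage unit 7: place 26 ft³, 22 ft³ left
storage unit 8: place 26 ft³, 49 ft³ left
storage unit 8: place 26 ft³, 23 ft³ left
storage unit 9: place 25 ft³, 50 ft³ left
9 storage units × 75 ft³ = 675 ft³; used 489 ft³; unused 186 ft³.

186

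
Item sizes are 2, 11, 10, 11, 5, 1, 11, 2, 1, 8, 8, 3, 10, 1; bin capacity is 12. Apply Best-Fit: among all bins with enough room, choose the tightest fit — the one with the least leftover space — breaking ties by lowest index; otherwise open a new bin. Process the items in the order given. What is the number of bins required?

8 bins

bin 1: place 2, 10 left
bin 2: place 11, 1 left
bin 1: place 10, 0 left
bin 3: place 11, 1 left
bin 4: place 5, 7 left
bin 2: place 1, 0 left
bin 5: place 11, 1 left
bin 4: place 2, 5 left
bin 3: place 1, 0 left
bin 6: place 8, 4 left
bin 7: place 8, 4 left
bin 6: place 3, 1 left
bin 8: place 10, 2 left
bin 5: place 1, 0 left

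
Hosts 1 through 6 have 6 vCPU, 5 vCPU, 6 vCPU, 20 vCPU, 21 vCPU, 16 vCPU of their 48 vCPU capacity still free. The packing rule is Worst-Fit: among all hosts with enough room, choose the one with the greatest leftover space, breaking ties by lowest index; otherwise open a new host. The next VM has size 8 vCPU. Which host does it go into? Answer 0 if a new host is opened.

Hosts with room: host 4 (20 vCPU), host 5 (21 vCPU), host 6 (16 vCPU).
Most room is host 5 with 21 vCPU free.

5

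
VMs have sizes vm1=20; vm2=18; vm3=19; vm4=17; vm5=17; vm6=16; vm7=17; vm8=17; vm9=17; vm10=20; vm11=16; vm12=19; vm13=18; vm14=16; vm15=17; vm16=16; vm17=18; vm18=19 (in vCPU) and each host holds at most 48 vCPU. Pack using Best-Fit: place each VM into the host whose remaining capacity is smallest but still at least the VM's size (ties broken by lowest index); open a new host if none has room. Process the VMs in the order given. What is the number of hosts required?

vm1 (20 vCPU) → host 1 (remaining 28 vCPU)
vm2 (18 vCPU) → host 1 (remaining 10 vCPU)
vm3 (19 vCPU) → host 2 (remaining 29 vCPU)
vm4 (17 vCPU) → host 2 (remaining 12 vCPU)
vm5 (17 vCPU) → host 3 (remaining 31 vCPU)
vm6 (16 vCPU) → host 3 (remaining 15 vCPU)
vm7 (17 vCPU) → host 4 (remaining 31 vCPU)
vm8 (17 vCPU) → host 4 (remaining 14 vCPU)
vm9 (17 vCPU) → host 5 (remaining 31 vCPU)
vm10 (20 vCPU) → host 5 (remaining 11 vCPU)
vm11 (16 vCPU) → host 6 (remaining 32 vCPU)
vm12 (19 vCPU) → host 6 (remaining 13 vCPU)
vm13 (18 vCPU) → host 7 (remaining 30 vCPU)
vm14 (16 vCPU) → host 7 (remaining 14 vCPU)
vm15 (17 vCPU) → host 8 (remaining 31 vCPU)
vm16 (16 vCPU) → host 8 (remaining 15 vCPU)
vm17 (18 vCPU) → host 9 (remaining 30 vCPU)
vm18 (19 vCPU) → host 9 (remaining 11 vCPU)

9 hosts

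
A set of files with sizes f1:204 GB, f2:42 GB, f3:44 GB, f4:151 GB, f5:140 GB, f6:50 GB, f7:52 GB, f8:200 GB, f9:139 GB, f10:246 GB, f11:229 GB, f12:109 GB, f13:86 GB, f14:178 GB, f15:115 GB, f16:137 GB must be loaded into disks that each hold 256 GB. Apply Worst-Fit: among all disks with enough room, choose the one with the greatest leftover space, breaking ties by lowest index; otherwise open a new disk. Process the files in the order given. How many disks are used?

disk 1: place f1 (204 GB), 52 GB left
disk 1: place f2 (42 GB), 10 GB left
disk 2: place f3 (44 GB), 212 GB left
disk 2: place f4 (151 GB), 61 GB left
disk 3: place f5 (140 GB), 116 GB left
disk 3: place f6 (50 GB), 66 GB left
disk 3: place f7 (52 GB), 14 GB left
disk 4: place f8 (200 GB), 56 GB left
disk 5: place f9 (139 GB), 117 GB left
disk 6: place f10 (246 GB), 10 GB left
disk 7: place f11 (229 GB), 27 GB left
disk 5: place f12 (109 GB), 8 GB left
disk 8: place f13 (86 GB), 170 GB left
disk 9: place f14 (178 GB), 78 GB left
disk 8: place f15 (115 GB), 55 GB left
disk 10: place f16 (137 GB), 119 GB left
Final disks: [204,42] [44,151] [140,50,52] [200] [139,109] [246] [229] [86,115] [178] [137].

10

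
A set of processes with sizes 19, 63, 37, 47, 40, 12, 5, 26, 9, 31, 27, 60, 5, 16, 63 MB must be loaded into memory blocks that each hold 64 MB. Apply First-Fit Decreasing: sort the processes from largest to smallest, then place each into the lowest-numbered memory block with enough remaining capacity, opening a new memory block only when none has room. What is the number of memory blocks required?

8 memory blocks

Sorted descending: 63, 63, 60, 47, 40, 37, 31, 27, 26, 19, 16, 12, 9, 5, 5.
Put 63 MB in memory block 1; 1 MB remain.
Put 63 MB in memory block 2; 1 MB remain.
Put 60 MB in memory block 3; 4 MB remain.
Put 47 MB in memory block 4; 17 MB remain.
Put 40 MB in memory block 5; 24 MB remain.
Put 37 MB in memory block 6; 27 MB remain.
Put 31 MB in memory block 7; 33 MB remain.
Put 27 MB in memory block 6; 0 MB remain.
Put 26 MB in memory block 7; 7 MB remain.
Put 19 MB in memory block 5; 5 MB remain.
Put 16 MB in memory block 4; 1 MB remain.
Put 12 MB in memory block 8; 52 MB remain.
Put 9 MB in memory block 8; 43 MB remain.
Put 5 MB in memory block 5; 0 MB remain.
Put 5 MB in memory block 7; 2 MB remain.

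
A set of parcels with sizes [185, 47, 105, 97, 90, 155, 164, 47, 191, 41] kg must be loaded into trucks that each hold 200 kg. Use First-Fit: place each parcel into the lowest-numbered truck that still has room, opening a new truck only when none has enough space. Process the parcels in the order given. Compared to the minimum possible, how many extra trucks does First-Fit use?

First-Fit: [185] [47,105,47] [97,90] [155,41] [164] [191] → 6 trucks.
Total size 1122 kg; any packing needs at least ⌈1122/200⌉ = 6 trucks.
So 6 is already optimal.

0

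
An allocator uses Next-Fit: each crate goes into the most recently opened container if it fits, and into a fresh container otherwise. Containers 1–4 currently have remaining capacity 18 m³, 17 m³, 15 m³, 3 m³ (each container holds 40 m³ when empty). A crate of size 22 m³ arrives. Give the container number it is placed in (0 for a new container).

Next-Fit only looks at container 4, which has 3 m³ free.
22 m³ does not fit, so a new container is opened.

0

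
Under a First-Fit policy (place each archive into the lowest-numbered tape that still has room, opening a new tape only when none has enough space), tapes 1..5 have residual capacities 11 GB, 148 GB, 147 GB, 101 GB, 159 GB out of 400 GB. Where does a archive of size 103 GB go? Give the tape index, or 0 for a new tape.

2

Tapes with room: tape 2 (148 GB), tape 3 (147 GB), tape 5 (159 GB).
The first with room is tape 2.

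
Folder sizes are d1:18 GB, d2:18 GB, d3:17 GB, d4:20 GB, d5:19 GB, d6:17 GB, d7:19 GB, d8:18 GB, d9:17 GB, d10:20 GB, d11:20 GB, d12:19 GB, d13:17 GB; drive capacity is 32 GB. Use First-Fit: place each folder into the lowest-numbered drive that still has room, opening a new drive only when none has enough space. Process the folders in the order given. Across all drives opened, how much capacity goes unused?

177

Put d1 (18 GB) in drive 1; 14 GB remain.
Put d2 (18 GB) in drive 2; 14 GB remain.
Put d3 (17 GB) in drive 3; 15 GB remain.
Put d4 (20 GB) in drive 4; 12 GB remain.
Put d5 (19 GB) in drive 5; 13 GB remain.
Put d6 (17 GB) in drive 6; 15 GB remain.
Put d7 (19 GB) in drive 7; 13 GB remain.
Put d8 (18 GB) in drive 8; 14 GB remain.
Put d9 (17 GB) in drive 9; 15 GB remain.
Put d10 (20 GB) in drive 10; 12 GB remain.
Put d11 (20 GB) in drive 11; 12 GB remain.
Put d12 (19 GB) in drive 12; 13 GB remain.
Put d13 (17 GB) in drive 13; 15 GB remain.
13 drives × 32 GB = 416 GB; used 239 GB; unused 177 GB.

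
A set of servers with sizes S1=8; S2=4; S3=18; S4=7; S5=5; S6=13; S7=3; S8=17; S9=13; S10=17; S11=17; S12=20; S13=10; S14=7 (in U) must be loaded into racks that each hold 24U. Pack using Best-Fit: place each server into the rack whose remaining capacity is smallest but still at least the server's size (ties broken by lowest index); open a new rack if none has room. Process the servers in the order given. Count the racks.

8

Put S1 (8U) in rack 1; 16U remain.
Put S2 (4U) in rack 1; 12U remain.
Put S3 (18U) in rack 2; 6U remain.
Put S4 (7U) in rack 1; 5U remain.
Put S5 (5U) in rack 1; 0U remain.
Put S6 (13U) in rack 3; 11U remain.
Put S7 (3U) in rack 2; 3U remain.
Put S8 (17U) in rack 4; 7U remain.
Put S9 (13U) in rack 5; 11U remain.
Put S10 (17U) in rack 6; 7U remain.
Put S11 (17U) in rack 7; 7U remain.
Put S12 (20U) in rack 8; 4U remain.
Put S13 (10U) in rack 3; 1U remain.
Put S14 (7U) in rack 4; 0U remain.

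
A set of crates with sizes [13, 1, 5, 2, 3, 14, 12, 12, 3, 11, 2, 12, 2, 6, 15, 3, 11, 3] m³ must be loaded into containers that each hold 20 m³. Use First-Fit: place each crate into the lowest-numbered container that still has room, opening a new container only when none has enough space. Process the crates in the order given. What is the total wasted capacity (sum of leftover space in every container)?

container 1: place 13 m³, 7 m³ left
container 1: place 1 m³, 6 m³ left
container 1: place 5 m³, 1 m³ left
container 2: place 2 m³, 18 m³ left
container 2: place 3 m³, 15 m³ left
container 2: place 14 m³, 1 m³ left
container 3: place 12 m³, 8 m³ left
container 4: place 12 m³, 8 m³ left
container 3: place 3 m³, 5 m³ left
container 5: place 11 m³, 9 m³ left
container 3: place 2 m³, 3 m³ left
container 6: place 12 m³, 8 m³ left
container 3: place 2 m³, 1 m³ left
container 4: place 6 m³, 2 m³ left
container 7: place 15 m³, 5 m³ left
container 5: place 3 m³, 6 m³ left
container 8: place 11 m³, 9 m³ left
container 5: place 3 m³, 3 m³ left
8 containers × 20 m³ = 160 m³; used 130 m³; unused 30 m³.

30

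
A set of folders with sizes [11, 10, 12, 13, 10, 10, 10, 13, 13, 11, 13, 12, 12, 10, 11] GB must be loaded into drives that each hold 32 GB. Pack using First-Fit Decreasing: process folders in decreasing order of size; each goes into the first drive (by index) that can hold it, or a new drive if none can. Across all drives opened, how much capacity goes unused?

Sorted descending: 13, 13, 13, 13, 12, 12, 12, 11, 11, 11, 10, 10, 10, 10, 10.
Put 13 GB in drive 1; 19 GB remain.
Put 13 GB in drive 1; 6 GB remain.
Put 13 GB in drive 2; 19 GB remain.
Put 13 GB in drive 2; 6 GB remain.
Put 12 GB in drive 3; 20 GB remain.
Put 12 GB in drive 3; 8 GB remain.
Put 12 GB in drive 4; 20 GB remain.
Put 11 GB in drive 4; 9 GB remain.
Put 11 GB in drive 5; 21 GB remain.
Put 11 GB in drive 5; 10 GB remain.
Put 10 GB in drive 5; 0 GB remain.
Put 10 GB in drive 6; 22 GB remain.
Put 10 GB in drive 6; 12 GB remain.
Put 10 GB in drive 6; 2 GB remain.
Put 10 GB in drive 7; 22 GB remain.
7 drives × 32 GB = 224 GB; used 171 GB; unused 53 GB.

53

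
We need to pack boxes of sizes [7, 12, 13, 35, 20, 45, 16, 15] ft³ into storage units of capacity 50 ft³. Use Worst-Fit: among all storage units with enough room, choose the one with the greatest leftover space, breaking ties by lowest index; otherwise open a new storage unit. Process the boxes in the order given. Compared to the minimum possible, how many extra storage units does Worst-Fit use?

0

Worst-Fit: [7,12,13,15] [35] [20,16] [45] → 4 storage units.
Total size 163 ft³; any packing needs at least ⌈163/50⌉ = 4 storage units.
So 4 is already optimal.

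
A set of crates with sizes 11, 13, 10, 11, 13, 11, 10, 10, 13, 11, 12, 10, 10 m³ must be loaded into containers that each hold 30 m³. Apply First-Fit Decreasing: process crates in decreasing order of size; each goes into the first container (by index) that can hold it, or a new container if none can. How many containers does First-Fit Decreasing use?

Sorted descending: 13, 13, 13, 12, 11, 11, 11, 11, 10, 10, 10, 10, 10.
Put 13 m³ in container 1; 17 m³ remain.
Put 13 m³ in container 1; 4 m³ remain.
Put 13 m³ in container 2; 17 m³ remain.
Put 12 m³ in container 2; 5 m³ remain.
Put 11 m³ in container 3; 19 m³ remain.
Put 11 m³ in container 3; 8 m³ remain.
Put 11 m³ in container 4; 19 m³ remain.
Put 11 m³ in container 4; 8 m³ remain.
Put 10 m³ in container 5; 20 m³ remain.
Put 10 m³ in container 5; 10 m³ remain.
Put 10 m³ in container 5; 0 m³ remain.
Put 10 m³ in container 6; 20 m³ remain.
Put 10 m³ in container 6; 10 m³ remain.
Final containers: [13,13] [13,12] [11,11] [11,11] [10,10,10] [10,10].

6 containers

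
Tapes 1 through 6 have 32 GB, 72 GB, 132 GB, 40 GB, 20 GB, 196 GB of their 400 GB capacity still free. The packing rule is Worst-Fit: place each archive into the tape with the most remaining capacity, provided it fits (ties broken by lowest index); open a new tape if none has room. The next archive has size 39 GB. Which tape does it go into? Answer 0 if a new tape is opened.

6

Tapes with room: tape 2 (72 GB), tape 3 (132 GB), tape 4 (40 GB), tape 6 (196 GB).
Most room is tape 6 with 196 GB free.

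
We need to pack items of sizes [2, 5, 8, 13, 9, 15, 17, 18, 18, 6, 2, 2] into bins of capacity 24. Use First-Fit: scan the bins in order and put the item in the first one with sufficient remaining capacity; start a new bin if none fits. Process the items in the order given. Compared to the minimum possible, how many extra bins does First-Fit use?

1

First-Fit: [2,5,8,9] [13,6,2,2] [15] [17] [18] [18] → 6 bins.
Total size 115; any packing needs at least ⌈115/24⌉ = 5 bins.
An optimal packing achieves that bound: [18,6] [18,5] [17,2,2,2] [15,9] [13,8] → 5 bins.
Excess: 6 − 5 = 1.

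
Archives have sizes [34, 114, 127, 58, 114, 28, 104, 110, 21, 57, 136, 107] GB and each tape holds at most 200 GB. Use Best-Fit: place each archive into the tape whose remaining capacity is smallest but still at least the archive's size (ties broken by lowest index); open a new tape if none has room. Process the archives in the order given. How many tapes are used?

34 GB → tape 1 (remaining 166 GB)
114 GB → tape 1 (remaining 52 GB)
127 GB → tape 2 (remaining 73 GB)
58 GB → tape 2 (remaining 15 GB)
114 GB → tape 3 (remaining 86 GB)
28 GB → tape 1 (remaining 24 GB)
104 GB → tape 4 (remaining 96 GB)
110 GB → tape 5 (remaining 90 GB)
21 GB → tape 1 (remaining 3 GB)
57 GB → tape 3 (remaining 29 GB)
136 GB → tape 6 (remaining 64 GB)
107 GB → tape 7 (remaining 93 GB)

7 tapes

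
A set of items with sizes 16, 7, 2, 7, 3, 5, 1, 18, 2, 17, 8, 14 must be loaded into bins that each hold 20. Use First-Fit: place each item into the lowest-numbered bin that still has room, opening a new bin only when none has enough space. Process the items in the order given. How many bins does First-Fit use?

bin 1: place 16, 4 left
bin 2: place 7, 13 left
bin 1: place 2, 2 left
bin 2: place 7, 6 left
bin 2: place 3, 3 left
bin 3: place 5, 15 left
bin 1: place 1, 1 left
bin 4: place 18, 2 left
bin 2: place 2, 1 left
bin 5: place 17, 3 left
bin 3: place 8, 7 left
bin 6: place 14, 6 left
Final bins: [16,2,1] [7,7,3,2] [5,8] [18] [17] [14].

6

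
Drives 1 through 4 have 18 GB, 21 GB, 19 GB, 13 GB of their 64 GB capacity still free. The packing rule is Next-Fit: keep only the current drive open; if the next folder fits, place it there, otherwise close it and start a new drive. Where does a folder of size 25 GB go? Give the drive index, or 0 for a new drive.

Next-Fit only looks at drive 4, which has 13 GB free.
25 GB does not fit, so a new drive is opened.

0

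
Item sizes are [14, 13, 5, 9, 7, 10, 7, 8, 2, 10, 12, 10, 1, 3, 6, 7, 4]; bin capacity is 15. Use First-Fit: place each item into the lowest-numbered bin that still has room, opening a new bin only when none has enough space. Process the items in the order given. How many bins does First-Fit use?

Put 14 in bin 1; 1 remain.
Put 13 in bin 2; 2 remain.
Put 5 in bin 3; 10 remain.
Put 9 in bin 3; 1 remain.
Put 7 in bin 4; 8 remain.
Put 10 in bin 5; 5 remain.
Put 7 in bin 4; 1 remain.
Put 8 in bin 6; 7 remain.
Put 2 in bin 2; 0 remain.
Put 10 in bin 7; 5 remain.
Put 12 in bin 8; 3 remain.
Put 10 in bin 9; 5 remain.
Put 1 in bin 1; 0 remain.
Put 3 in bin 5; 2 remain.
Put 6 in bin 6; 1 remain.
Put 7 in bin 10; 8 remain.
Put 4 in bin 7; 1 remain.
Final bins: [14,1] [13,2] [5,9] [7,7] [10,3] [8,6] [10,4] [12] [10] [7].

10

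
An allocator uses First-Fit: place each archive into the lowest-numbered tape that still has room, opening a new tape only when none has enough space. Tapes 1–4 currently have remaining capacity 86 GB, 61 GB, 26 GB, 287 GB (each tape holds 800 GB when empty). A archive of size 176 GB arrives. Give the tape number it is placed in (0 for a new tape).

4

Tapes with room: tape 4 (287 GB).
The first with room is tape 4.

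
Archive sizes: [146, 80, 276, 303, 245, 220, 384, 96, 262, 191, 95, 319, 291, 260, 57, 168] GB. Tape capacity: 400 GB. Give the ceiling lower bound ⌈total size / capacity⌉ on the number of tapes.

9 tapes

Total size = 146 + 80 + 276 + 303 + 245 + 220 + 384 + 96 + 262 + 191 + 95 + 319 + 291 + 260 + 57 + 168 = 3393 GB.
⌈3393 / 400⌉ = 9.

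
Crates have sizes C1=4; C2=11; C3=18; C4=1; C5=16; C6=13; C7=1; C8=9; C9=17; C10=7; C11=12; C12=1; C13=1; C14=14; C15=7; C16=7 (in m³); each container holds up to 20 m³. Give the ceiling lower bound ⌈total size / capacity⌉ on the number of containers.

7 containers

Total size = 4 + 11 + 18 + 1 + 16 + 13 + 1 + 9 + 17 + 7 + 12 + 1 + 1 + 14 + 7 + 7 = 139 m³.
⌈139 / 20⌉ = 7.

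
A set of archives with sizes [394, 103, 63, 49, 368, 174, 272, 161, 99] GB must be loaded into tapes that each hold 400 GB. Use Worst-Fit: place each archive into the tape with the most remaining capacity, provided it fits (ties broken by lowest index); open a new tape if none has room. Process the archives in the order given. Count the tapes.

5

394 GB → tape 1 (remaining 6 GB)
103 GB → tape 2 (remaining 297 GB)
63 GB → tape 2 (remaining 234 GB)
49 GB → tape 2 (remaining 185 GB)
368 GB → tape 3 (remaining 32 GB)
174 GB → tape 2 (remaining 11 GB)
272 GB → tape 4 (remaining 128 GB)
161 GB → tape 5 (remaining 239 GB)
99 GB → tape 5 (remaining 140 GB)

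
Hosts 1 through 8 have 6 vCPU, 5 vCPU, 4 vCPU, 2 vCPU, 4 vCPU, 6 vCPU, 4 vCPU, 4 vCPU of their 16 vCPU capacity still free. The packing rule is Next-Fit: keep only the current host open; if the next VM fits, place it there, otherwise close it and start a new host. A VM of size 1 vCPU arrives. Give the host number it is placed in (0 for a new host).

8

Next-Fit only looks at host 8, which has 4 vCPU free.
1 vCPU fits there.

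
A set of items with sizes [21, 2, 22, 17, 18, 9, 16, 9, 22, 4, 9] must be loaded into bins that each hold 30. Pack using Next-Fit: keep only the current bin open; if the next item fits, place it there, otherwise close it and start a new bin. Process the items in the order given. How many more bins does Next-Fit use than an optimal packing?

1

Next-Fit: [21,2] [22] [17] [18,9] [16,9] [22,4] [9] → 7 bins.
6 items exceed 15 (half the capacity), and no two of those can share a bin, so at least 6 bins are needed.
An optimal packing achieves that bound: [22,4,2] [22] [21,9] [18,9] [17,9] [16] → 6 bins.
Excess: 7 − 6 = 1.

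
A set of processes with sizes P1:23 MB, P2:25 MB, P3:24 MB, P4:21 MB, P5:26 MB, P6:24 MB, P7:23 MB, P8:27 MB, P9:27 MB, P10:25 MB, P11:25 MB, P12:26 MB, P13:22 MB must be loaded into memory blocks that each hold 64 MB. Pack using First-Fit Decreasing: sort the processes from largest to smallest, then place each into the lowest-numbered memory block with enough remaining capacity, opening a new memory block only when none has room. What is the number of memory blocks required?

Sorted descending: 27, 27, 26, 26, 25, 25, 25, 24, 24, 23, 23, 22, 21.
27 MB → memory block 1 (remaining 37 MB)
27 MB → memory block 1 (remaining 10 MB)
26 MB → memory block 2 (remaining 38 MB)
26 MB → memory block 2 (remaining 12 MB)
25 MB → memory block 3 (remaining 39 MB)
25 MB → memory block 3 (remaining 14 MB)
25 MB → memory block 4 (remaining 39 MB)
24 MB → memory block 4 (remaining 15 MB)
24 MB → memory block 5 (remaining 40 MB)
23 MB → memory block 5 (remaining 17 MB)
23 MB → memory block 6 (remaining 41 MB)
22 MB → memory block 6 (remaining 19 MB)
21 MB → memory block 7 (remaining 43 MB)

7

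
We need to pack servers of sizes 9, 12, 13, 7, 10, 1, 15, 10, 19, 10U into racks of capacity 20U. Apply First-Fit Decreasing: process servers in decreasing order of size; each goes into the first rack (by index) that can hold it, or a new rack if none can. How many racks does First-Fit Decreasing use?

Sorted descending: 19, 15, 13, 12, 10, 10, 10, 9, 7, 1.
19U → rack 1 (remaining 1U)
15U → rack 2 (remaining 5U)
13U → rack 3 (remaining 7U)
12U → rack 4 (remaining 8U)
10U → rack 5 (remaining 10U)
10U → rack 5 (remaining 0U)
10U → rack 6 (remaining 10U)
9U → rack 6 (remaining 1U)
7U → rack 3 (remaining 0U)
1U → rack 1 (remaining 0U)
Final racks: [19,1] [15] [13,7] [12] [10,10] [10,9].

6 racks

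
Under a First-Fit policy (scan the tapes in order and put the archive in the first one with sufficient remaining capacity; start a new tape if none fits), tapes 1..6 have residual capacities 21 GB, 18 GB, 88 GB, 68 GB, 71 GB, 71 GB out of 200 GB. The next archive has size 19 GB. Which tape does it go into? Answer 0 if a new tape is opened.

Tapes with room: tape 1 (21 GB), tape 3 (88 GB), tape 4 (68 GB), tape 5 (71 GB), tape 6 (71 GB).
The first with room is tape 1.

1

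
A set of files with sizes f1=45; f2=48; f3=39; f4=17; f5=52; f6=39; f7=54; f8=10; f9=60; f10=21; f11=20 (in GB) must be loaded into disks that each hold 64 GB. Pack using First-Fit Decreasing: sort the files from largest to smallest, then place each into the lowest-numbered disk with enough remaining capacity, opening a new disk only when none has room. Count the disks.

Sorted descending: 60, 54, 52, 48, 45, 39, 39, 21, 20, 17, 10.
Put 60 GB in disk 1; 4 GB remain.
Put 54 GB in disk 2; 10 GB remain.
Put 52 GB in disk 3; 12 GB remain.
Put 48 GB in disk 4; 16 GB remain.
Put 45 GB in disk 5; 19 GB remain.
Put 39 GB in disk 6; 25 GB remain.
Put 39 GB in disk 7; 25 GB remain.
Put 21 GB in disk 6; 4 GB remain.
Put 20 GB in disk 7; 5 GB remain.
Put 17 GB in disk 5; 2 GB remain.
Put 10 GB in disk 2; 0 GB remain.

7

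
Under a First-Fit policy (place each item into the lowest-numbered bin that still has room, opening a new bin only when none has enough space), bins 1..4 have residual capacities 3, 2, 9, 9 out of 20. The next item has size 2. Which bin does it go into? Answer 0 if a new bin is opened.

1

Bins with room: bin 1 (3), bin 2 (2), bin 3 (9), bin 4 (9).
The first with room is bin 1.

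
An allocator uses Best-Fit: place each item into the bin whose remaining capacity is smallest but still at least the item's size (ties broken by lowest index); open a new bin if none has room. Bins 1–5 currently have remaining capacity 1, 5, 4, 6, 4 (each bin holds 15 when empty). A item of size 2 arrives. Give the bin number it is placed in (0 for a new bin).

3

Bins with room: bin 2 (5), bin 3 (4), bin 4 (6), bin 5 (4).
Tightest fit is bin 3 with 4 free.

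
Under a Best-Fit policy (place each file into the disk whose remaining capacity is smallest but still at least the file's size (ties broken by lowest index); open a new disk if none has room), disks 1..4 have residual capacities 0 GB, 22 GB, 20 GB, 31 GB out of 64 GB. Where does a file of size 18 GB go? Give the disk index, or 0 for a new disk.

Disks with room: disk 2 (22 GB), disk 3 (20 GB), disk 4 (31 GB).
Tightest fit is disk 3 with 20 GB free.

3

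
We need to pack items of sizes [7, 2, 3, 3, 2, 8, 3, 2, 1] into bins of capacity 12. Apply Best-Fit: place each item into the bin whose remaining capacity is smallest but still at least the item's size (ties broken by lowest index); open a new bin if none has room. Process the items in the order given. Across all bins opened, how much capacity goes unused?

5

bin 1: place 7, 5 left
bin 1: place 2, 3 left
bin 1: place 3, 0 left
bin 2: place 3, 9 left
bin 2: place 2, 7 left
bin 3: place 8, 4 left
bin 3: place 3, 1 left
bin 2: place 2, 5 left
bin 3: place 1, 0 left
3 bins × 12 = 36; used 31; unused 5.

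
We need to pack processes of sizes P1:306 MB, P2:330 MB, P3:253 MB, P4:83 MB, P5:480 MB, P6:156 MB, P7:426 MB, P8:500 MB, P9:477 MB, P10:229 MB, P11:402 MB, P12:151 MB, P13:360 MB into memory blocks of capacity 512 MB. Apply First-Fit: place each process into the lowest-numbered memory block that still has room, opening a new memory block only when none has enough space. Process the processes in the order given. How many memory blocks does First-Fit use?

Put P1 (306 MB) in memory block 1; 206 MB remain.
Put P2 (330 MB) in memory block 2; 182 MB remain.
Put P3 (253 MB) in memory block 3; 259 MB remain.
Put P4 (83 MB) in memory block 1; 123 MB remain.
Put P5 (480 MB) in memory block 4; 32 MB remain.
Put P6 (156 MB) in memory block 2; 26 MB remain.
Put P7 (426 MB) in memory block 5; 86 MB remain.
Put P8 (500 MB) in memory block 6; 12 MB remain.
Put P9 (477 MB) in memory block 7; 35 MB remain.
Put P10 (229 MB) in memory block 3; 30 MB remain.
Put P11 (402 MB) in memory block 8; 110 MB remain.
Put P12 (151 MB) in memory block 9; 361 MB remain.
Put P13 (360 MB) in memory block 9; 1 MB remain.

9 memory blocks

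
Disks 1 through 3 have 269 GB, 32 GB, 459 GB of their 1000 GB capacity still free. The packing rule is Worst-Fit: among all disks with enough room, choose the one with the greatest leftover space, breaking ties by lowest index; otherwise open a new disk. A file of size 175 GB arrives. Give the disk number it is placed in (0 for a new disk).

Disks with room: disk 1 (269 GB), disk 3 (459 GB).
Most room is disk 3 with 459 GB free.

3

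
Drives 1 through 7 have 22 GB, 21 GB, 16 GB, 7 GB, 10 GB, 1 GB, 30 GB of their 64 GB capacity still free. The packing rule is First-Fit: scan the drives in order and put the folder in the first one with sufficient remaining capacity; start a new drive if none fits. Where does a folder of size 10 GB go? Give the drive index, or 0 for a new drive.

1

Drives with room: drive 1 (22 GB), drive 2 (21 GB), drive 3 (16 GB), drive 5 (10 GB), drive 7 (30 GB).
The first with room is drive 1.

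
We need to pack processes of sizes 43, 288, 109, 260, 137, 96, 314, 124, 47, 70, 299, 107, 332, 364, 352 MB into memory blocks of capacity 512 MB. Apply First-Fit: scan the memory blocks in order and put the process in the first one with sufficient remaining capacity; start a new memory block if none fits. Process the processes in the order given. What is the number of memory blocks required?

7 memory blocks

memory block 1: place 43 MB, 469 MB left
memory block 1: place 288 MB, 181 MB left
memory block 1: place 109 MB, 72 MB left
memory block 2: place 260 MB, 252 MB left
memory block 2: place 137 MB, 115 MB left
memory block 2: place 96 MB, 19 MB left
memory block 3: place 314 MB, 198 MB left
memory block 3: place 124 MB, 74 MB left
memory block 1: place 47 MB, 25 MB left
memory block 3: place 70 MB, 4 MB left
memory block 4: place 299 MB, 213 MB left
memory block 4: place 107 MB, 106 MB left
memory block 5: place 332 MB, 180 MB left
memory block 6: place 364 MB, 148 MB left
memory block 7: place 352 MB, 160 MB left
Final memory blocks: [43,288,109,47] [260,137,96] [314,124,70] [299,107] [332] [364] [352].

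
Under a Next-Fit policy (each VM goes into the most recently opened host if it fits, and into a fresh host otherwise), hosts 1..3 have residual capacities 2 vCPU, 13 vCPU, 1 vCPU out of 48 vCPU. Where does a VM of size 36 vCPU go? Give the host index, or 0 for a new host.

Next-Fit only looks at host 3, which has 1 vCPU free.
36 vCPU does not fit, so a new host is opened.

0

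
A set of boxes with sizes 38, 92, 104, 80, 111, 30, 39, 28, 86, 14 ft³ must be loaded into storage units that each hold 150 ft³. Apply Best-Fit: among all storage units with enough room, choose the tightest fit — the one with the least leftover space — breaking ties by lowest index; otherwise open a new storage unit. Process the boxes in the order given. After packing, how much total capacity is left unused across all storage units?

storage unit 1: place 38 ft³, 112 ft³ left
storage unit 1: place 92 ft³, 20 ft³ left
storage unit 2: place 104 ft³, 46 ft³ left
storage unit 3: place 80 ft³, 70 ft³ left
storage unit 4: place 111 ft³, 39 ft³ left
storage unit 4: place 30 ft³, 9 ft³ left
storage unit 2: place 39 ft³, 7 ft³ left
storage unit 3: place 28 ft³, 42 ft³ left
storage unit 5: place 86 ft³, 64 ft³ left
storage unit 1: place 14 ft³, 6 ft³ left
5 storage units × 150 ft³ = 750 ft³; used 622 ft³; unused 128 ft³.

128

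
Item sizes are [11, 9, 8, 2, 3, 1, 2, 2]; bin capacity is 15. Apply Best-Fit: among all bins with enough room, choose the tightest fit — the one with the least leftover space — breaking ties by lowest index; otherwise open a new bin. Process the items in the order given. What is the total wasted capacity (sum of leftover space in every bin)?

bin 1: place 11, 4 left
bin 2: place 9, 6 left
bin 3: place 8, 7 left
bin 1: place 2, 2 left
bin 2: place 3, 3 left
bin 1: place 1, 1 left
bin 2: place 2, 1 left
bin 3: place 2, 5 left
3 bins × 15 = 45; used 38; unused 7.

7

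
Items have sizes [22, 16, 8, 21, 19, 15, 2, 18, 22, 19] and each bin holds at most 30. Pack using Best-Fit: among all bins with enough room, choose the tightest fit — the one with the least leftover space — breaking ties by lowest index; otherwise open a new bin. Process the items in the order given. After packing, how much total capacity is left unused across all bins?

78

22 → bin 1 (remaining 8)
16 → bin 2 (remaining 14)
8 → bin 1 (remaining 0)
21 → bin 3 (remaining 9)
19 → bin 4 (remaining 11)
15 → bin 5 (remaining 15)
2 → bin 3 (remaining 7)
18 → bin 6 (remaining 12)
22 → bin 7 (remaining 8)
19 → bin 8 (remaining 11)
8 bins × 30 = 240; used 162; unused 78.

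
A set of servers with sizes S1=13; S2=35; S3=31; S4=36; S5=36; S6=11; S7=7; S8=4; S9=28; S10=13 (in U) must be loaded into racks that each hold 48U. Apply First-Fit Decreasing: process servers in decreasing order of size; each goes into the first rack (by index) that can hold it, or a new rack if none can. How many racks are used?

5

Sorted descending: 36, 36, 35, 31, 28, 13, 13, 11, 7, 4.
36U → rack 1 (remaining 12U)
36U → rack 2 (remaining 12U)
35U → rack 3 (remaining 13U)
31U → rack 4 (remaining 17U)
28U → rack 5 (remaining 20U)
13U → rack 3 (remaining 0U)
13U → rack 4 (remaining 4U)
11U → rack 1 (remaining 1U)
7U → rack 2 (remaining 5U)
4U → rack 2 (remaining 1U)
Final racks: [36,11] [36,7,4] [35,13] [31,13] [28].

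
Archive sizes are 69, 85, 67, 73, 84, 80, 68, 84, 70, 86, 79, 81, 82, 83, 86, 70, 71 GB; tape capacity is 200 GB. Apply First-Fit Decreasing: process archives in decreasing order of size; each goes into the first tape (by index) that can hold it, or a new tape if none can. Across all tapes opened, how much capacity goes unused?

482

Sorted descending: 86, 86, 85, 84, 84, 83, 82, 81, 80, 79, 73, 71, 70, 70, 69, 68, 67.
Put 86 GB in tape 1; 114 GB remain.
Put 86 GB in tape 1; 28 GB remain.
Put 85 GB in tape 2; 115 GB remain.
Put 84 GB in tape 2; 31 GB remain.
Put 84 GB in tape 3; 116 GB remain.
Put 83 GB in tape 3; 33 GB remain.
Put 82 GB in tape 4; 118 GB remain.
Put 81 GB in tape 4; 37 GB remain.
Put 80 GB in tape 5; 120 GB remain.
Put 79 GB in tape 5; 41 GB remain.
Put 73 GB in tape 6; 127 GB remain.
Put 71 GB in tape 6; 56 GB remain.
Put 70 GB in tape 7; 130 GB remain.
Put 70 GB in tape 7; 60 GB remain.
Put 69 GB in tape 8; 131 GB remain.
Put 68 GB in tape 8; 63 GB remain.
Put 67 GB in tape 9; 133 GB remain.
9 tapes × 200 GB = 1800 GB; used 1318 GB; unused 482 GB.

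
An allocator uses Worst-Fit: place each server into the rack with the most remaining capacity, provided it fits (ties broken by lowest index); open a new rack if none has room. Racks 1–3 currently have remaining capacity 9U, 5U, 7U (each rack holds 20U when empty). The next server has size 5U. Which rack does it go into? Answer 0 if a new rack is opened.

1

Racks with room: rack 1 (9U), rack 2 (5U), rack 3 (7U).
Most room is rack 1 with 9U free.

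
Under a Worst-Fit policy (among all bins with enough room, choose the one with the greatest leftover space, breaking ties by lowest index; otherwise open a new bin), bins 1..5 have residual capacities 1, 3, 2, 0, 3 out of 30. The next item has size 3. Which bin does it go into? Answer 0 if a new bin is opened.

Bins with room: bin 2 (3), bin 5 (3).
Most room is bin 2 with 3 free.

2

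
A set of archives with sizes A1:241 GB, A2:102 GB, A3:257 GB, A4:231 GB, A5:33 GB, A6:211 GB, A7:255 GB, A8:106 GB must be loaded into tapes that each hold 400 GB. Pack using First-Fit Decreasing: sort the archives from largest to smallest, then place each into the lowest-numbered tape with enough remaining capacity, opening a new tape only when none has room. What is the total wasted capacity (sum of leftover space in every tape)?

Sorted descending: 257, 255, 241, 231, 211, 106, 102, 33.
Put 257 GB in tape 1; 143 GB remain.
Put 255 GB in tape 2; 145 GB remain.
Put 241 GB in tape 3; 159 GB remain.
Put 231 GB in tape 4; 169 GB remain.
Put 211 GB in tape 5; 189 GB remain.
Put 106 GB in tape 1; 37 GB remain.
Put 102 GB in tape 2; 43 GB remain.
Put 33 GB in tape 1; 4 GB remain.
5 tapes × 400 GB = 2000 GB; used 1436 GB; unused 564 GB.

564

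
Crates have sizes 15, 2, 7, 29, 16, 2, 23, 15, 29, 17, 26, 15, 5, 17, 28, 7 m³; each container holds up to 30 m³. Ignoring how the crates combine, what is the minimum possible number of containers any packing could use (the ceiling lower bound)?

Total size = 15 + 2 + 7 + 29 + 16 + 2 + 23 + 15 + 29 + 17 + 26 + 15 + 5 + 17 + 28 + 7 = 253 m³.
⌈253 / 30⌉ = 9.

9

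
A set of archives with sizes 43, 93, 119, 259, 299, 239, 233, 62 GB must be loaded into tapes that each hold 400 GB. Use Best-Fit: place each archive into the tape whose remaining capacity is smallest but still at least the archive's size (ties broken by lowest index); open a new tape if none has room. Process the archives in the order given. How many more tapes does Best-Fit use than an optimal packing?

1

Best-Fit: [43,93,119] [259] [299,62] [239] [233] → 5 tapes.
Total size 1347 GB; any packing needs at least ⌈1347/400⌉ = 4 tapes.
An optimal packing achieves that bound: [299,93] [259,119] [239,62,43] [233] → 4 tapes.
Excess: 5 − 4 = 1.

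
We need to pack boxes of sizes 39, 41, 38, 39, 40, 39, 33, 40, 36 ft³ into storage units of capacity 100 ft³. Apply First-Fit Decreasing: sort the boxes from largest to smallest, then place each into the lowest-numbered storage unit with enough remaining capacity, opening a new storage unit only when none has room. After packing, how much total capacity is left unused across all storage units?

Sorted descending: 41, 40, 40, 39, 39, 39, 38, 36, 33.
storage unit 1: place 41 ft³, 59 ft³ left
storage unit 1: place 40 ft³, 19 ft³ left
storage unit 2: place 40 ft³, 60 ft³ left
storage unit 2: place 39 ft³, 21 ft³ left
storage unit 3: place 39 ft³, 61 ft³ left
storage unit 3: place 39 ft³, 22 ft³ left
storage unit 4: place 38 ft³, 62 ft³ left
storage unit 4: place 36 ft³, 26 ft³ left
storage unit 5: place 33 ft³, 67 ft³ left
5 storage units × 100 ft³ = 500 ft³; used 345 ft³; unused 155 ft³.

155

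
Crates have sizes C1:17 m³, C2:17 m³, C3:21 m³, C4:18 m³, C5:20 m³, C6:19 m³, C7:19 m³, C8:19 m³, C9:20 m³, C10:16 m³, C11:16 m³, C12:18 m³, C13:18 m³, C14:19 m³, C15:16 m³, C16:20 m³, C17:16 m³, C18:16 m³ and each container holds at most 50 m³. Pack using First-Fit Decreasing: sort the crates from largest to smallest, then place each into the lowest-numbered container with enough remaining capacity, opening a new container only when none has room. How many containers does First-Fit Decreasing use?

Sorted descending: 21, 20, 20, 20, 19, 19, 19, 19, 18, 18, 18, 17, 17, 16, 16, 16, 16, 16.
Put 21 m³ in container 1; 29 m³ remain.
Put 20 m³ in container 1; 9 m³ remain.
Put 20 m³ in container 2; 30 m³ remain.
Put 20 m³ in container 2; 10 m³ remain.
Put 19 m³ in container 3; 31 m³ remain.
Put 19 m³ in container 3; 12 m³ remain.
Put 19 m³ in container 4; 31 m³ remain.
Put 19 m³ in container 4; 12 m³ remain.
Put 18 m³ in container 5; 32 m³ remain.
Put 18 m³ in container 5; 14 m³ remain.
Put 18 m³ in container 6; 32 m³ remain.
Put 17 m³ in container 6; 15 m³ remain.
Put 17 m³ in container 7; 33 m³ remain.
Put 16 m³ in container 7; 17 m³ remain.
Put 16 m³ in container 7; 1 m³ remain.
Put 16 m³ in container 8; 34 m³ remain.
Put 16 m³ in container 8; 18 m³ remain.
Put 16 m³ in container 8; 2 m³ remain.
Final containers: [21,20] [20,20] [19,19] [19,19] [18,18] [18,17] [17,16,16] [16,16,16].

8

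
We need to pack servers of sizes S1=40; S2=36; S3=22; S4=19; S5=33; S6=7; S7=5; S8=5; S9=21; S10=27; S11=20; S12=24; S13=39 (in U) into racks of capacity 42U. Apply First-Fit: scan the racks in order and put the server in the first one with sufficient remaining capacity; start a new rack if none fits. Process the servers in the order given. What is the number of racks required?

rack 1: place S1 (40U), 2U left
rack 2: place S2 (36U), 6U left
rack 3: place S3 (22U), 20U left
rack 3: place S4 (19U), 1U left
rack 4: place S5 (33U), 9U left
rack 4: place S6 (7U), 2U left
rack 2: place S7 (5U), 1U left
rack 5: place S8 (5U), 37U left
rack 5: place S9 (21U), 16U left
rack 6: place S10 (27U), 15U left
rack 7: place S11 (20U), 22U left
rack 8: place S12 (24U), 18U left
rack 9: place S13 (39U), 3U left

9 racks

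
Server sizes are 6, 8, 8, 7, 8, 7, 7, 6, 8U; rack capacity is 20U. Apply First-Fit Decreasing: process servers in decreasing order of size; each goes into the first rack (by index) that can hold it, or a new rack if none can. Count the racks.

4

Sorted descending: 8, 8, 8, 8, 7, 7, 7, 6, 6.
Put 8U in rack 1; 12U remain.
Put 8U in rack 1; 4U remain.
Put 8U in rack 2; 12U remain.
Put 8U in rack 2; 4U remain.
Put 7U in rack 3; 13U remain.
Put 7U in rack 3; 6U remain.
Put 7U in rack 4; 13U remain.
Put 6U in rack 3; 0U remain.
Put 6U in rack 4; 7U remain.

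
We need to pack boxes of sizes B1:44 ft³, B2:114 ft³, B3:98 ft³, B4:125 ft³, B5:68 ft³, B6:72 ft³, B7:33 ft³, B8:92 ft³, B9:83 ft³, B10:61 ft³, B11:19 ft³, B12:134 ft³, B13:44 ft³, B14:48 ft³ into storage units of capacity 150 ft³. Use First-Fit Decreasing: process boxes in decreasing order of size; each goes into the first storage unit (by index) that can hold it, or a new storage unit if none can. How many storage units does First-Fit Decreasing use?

8 storage units

Sorted descending: 134, 125, 114, 98, 92, 83, 72, 68, 61, 48, 44, 44, 33, 19.
storage unit 1: place 134 ft³, 16 ft³ left
storage unit 2: place 125 ft³, 25 ft³ left
storage unit 3: place 114 ft³, 36 ft³ left
storage unit 4: place 98 ft³, 52 ft³ left
storage unit 5: place 92 ft³, 58 ft³ left
storage unit 6: place 83 ft³, 67 ft³ left
storage unit 7: place 72 ft³, 78 ft³ left
storage unit 7: place 68 ft³, 10 ft³ left
storage unit 6: place 61 ft³, 6 ft³ left
storage unit 4: place 48 ft³, 4 ft³ left
storage unit 5: place 44 ft³, 14 ft³ left
storage unit 8: place 44 ft³, 106 ft³ left
storage unit 3: place 33 ft³, 3 ft³ left
storage unit 2: place 19 ft³, 6 ft³ left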